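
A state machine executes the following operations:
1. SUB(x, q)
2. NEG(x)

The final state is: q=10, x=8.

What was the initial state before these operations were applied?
q=10, x=2

Working backwards:
Final state: q=10, x=8
Before step 2 (NEG(x)): q=10, x=-8
Before step 1 (SUB(x, q)): q=10, x=2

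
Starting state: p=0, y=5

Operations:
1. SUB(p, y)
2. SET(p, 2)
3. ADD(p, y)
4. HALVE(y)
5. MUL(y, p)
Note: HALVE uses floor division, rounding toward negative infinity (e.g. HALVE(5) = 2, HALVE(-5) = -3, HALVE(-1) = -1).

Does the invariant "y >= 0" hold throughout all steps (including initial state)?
Yes

The invariant holds at every step.

State at each step:
Initial: p=0, y=5
After step 1: p=-5, y=5
After step 2: p=2, y=5
After step 3: p=7, y=5
After step 4: p=7, y=2
After step 5: p=7, y=14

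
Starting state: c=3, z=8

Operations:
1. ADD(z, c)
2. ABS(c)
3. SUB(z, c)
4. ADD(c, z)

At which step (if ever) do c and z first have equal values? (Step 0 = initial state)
Never

c and z never become equal during execution.

Comparing values at each step:
Initial: c=3, z=8
After step 1: c=3, z=11
After step 2: c=3, z=11
After step 3: c=3, z=8
After step 4: c=11, z=8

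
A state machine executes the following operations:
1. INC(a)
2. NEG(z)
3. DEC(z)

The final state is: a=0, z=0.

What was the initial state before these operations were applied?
a=-1, z=-1

Working backwards:
Final state: a=0, z=0
Before step 3 (DEC(z)): a=0, z=1
Before step 2 (NEG(z)): a=0, z=-1
Before step 1 (INC(a)): a=-1, z=-1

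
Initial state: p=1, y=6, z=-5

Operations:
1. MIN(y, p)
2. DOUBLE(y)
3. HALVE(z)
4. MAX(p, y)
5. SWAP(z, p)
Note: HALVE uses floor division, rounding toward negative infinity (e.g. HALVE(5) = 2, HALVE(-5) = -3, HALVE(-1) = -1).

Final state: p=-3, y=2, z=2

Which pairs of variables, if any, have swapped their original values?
None

Comparing initial and final values:
p: 1 → -3
z: -5 → 2
y: 6 → 2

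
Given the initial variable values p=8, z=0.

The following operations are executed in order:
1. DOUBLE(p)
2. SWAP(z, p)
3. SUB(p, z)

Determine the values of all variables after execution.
{p: -16, z: 16}

Step-by-step execution:
Initial: p=8, z=0
After step 1 (DOUBLE(p)): p=16, z=0
After step 2 (SWAP(z, p)): p=0, z=16
After step 3 (SUB(p, z)): p=-16, z=16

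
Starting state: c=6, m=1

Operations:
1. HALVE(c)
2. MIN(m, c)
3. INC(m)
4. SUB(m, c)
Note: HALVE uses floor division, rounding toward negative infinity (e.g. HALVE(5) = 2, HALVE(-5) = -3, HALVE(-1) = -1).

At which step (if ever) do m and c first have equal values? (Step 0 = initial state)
Never

m and c never become equal during execution.

Comparing values at each step:
Initial: m=1, c=6
After step 1: m=1, c=3
After step 2: m=1, c=3
After step 3: m=2, c=3
After step 4: m=-1, c=3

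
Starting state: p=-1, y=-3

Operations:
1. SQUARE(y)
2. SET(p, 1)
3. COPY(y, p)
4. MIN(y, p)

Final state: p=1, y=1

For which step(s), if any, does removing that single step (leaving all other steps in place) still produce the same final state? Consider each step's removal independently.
Step(s) 1, 3, 4

Testing removal of each single step:
Without step 1: final = p=1, y=1 (same)
Without step 2: final = p=-1, y=-1 (different)
Without step 3: final = p=1, y=1 (same)
Without step 4: final = p=1, y=1 (same)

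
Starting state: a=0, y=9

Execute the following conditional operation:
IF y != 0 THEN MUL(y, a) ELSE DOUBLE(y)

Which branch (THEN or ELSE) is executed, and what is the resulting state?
Branch: THEN, Final state: a=0, y=0

Evaluating condition: y != 0
y = 9
Condition is True, so THEN branch executes
After MUL(y, a): a=0, y=0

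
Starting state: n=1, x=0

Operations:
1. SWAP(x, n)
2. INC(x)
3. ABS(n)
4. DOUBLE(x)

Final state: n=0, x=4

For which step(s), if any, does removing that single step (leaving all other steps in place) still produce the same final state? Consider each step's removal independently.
Step(s) 3

Testing removal of each single step:
Without step 1: final = n=1, x=2 (different)
Without step 2: final = n=0, x=2 (different)
Without step 3: final = n=0, x=4 (same)
Without step 4: final = n=0, x=2 (different)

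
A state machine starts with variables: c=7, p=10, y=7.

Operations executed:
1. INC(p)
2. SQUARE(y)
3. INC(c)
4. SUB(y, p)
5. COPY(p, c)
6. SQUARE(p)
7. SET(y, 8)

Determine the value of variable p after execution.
p = 64

Tracing execution:
Step 1: INC(p) → p = 11
Step 2: SQUARE(y) → p = 11
Step 3: INC(c) → p = 11
Step 4: SUB(y, p) → p = 11
Step 5: COPY(p, c) → p = 8
Step 6: SQUARE(p) → p = 64
Step 7: SET(y, 8) → p = 64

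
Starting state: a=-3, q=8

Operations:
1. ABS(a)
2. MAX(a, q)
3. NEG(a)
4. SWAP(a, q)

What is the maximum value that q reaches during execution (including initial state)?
8

Values of q at each step:
Initial: q = 8 ← maximum
After step 1: q = 8
After step 2: q = 8
After step 3: q = 8
After step 4: q = -8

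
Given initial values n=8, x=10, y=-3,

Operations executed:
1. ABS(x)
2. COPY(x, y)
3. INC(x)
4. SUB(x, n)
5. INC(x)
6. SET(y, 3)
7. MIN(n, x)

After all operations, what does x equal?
x = -9

Tracing execution:
Step 1: ABS(x) → x = 10
Step 2: COPY(x, y) → x = -3
Step 3: INC(x) → x = -2
Step 4: SUB(x, n) → x = -10
Step 5: INC(x) → x = -9
Step 6: SET(y, 3) → x = -9
Step 7: MIN(n, x) → x = -9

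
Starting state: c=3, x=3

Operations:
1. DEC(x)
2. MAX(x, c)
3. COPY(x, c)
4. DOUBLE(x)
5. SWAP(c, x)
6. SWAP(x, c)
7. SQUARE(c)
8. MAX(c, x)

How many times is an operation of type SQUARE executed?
1

Counting SQUARE operations:
Step 7: SQUARE(c) ← SQUARE
Total: 1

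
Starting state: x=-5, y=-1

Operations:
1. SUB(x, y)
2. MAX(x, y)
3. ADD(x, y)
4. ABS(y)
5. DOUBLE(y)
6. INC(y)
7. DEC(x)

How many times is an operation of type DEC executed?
1

Counting DEC operations:
Step 7: DEC(x) ← DEC
Total: 1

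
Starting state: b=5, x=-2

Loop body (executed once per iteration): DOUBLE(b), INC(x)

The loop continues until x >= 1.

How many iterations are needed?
3

Tracing iterations:
Initial: b=5, x=-2
After iteration 1: b=10, x=-1
After iteration 2: b=20, x=0
After iteration 3: b=40, x=1
x >= 1 now holds, so the loop exits after 3 iterations.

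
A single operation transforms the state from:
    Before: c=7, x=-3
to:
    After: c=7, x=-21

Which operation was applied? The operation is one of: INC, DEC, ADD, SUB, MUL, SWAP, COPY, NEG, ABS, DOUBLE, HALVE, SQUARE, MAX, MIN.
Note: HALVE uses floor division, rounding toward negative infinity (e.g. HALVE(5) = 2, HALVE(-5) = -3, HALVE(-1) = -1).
MUL(x, c)

Analyzing the change:
Before: c=7, x=-3
After: c=7, x=-21
Variable x changed from -3 to -21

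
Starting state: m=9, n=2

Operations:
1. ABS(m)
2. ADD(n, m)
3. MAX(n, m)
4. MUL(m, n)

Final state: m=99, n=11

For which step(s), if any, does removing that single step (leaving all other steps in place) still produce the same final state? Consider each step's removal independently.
Step(s) 1, 3

Testing removal of each single step:
Without step 1: final = m=99, n=11 (same)
Without step 2: final = m=81, n=9 (different)
Without step 3: final = m=99, n=11 (same)
Without step 4: final = m=9, n=11 (different)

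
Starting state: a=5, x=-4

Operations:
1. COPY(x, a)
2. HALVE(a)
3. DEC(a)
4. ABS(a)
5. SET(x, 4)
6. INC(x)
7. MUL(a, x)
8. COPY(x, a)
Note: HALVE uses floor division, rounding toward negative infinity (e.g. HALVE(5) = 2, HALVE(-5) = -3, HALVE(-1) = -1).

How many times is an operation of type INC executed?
1

Counting INC operations:
Step 6: INC(x) ← INC
Total: 1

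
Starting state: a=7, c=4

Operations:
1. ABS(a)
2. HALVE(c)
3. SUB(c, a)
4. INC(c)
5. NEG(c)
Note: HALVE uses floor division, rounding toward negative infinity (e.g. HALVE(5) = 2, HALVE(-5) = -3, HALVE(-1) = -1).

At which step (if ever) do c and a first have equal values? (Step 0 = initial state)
Never

c and a never become equal during execution.

Comparing values at each step:
Initial: c=4, a=7
After step 1: c=4, a=7
After step 2: c=2, a=7
After step 3: c=-5, a=7
After step 4: c=-4, a=7
After step 5: c=4, a=7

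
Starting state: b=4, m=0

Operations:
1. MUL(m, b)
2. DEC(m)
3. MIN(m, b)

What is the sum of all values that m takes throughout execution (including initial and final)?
-2

Values of m at each step:
Initial: m = 0
After step 1: m = 0
After step 2: m = -1
After step 3: m = -1
Sum = 0 + 0 + -1 + -1 = -2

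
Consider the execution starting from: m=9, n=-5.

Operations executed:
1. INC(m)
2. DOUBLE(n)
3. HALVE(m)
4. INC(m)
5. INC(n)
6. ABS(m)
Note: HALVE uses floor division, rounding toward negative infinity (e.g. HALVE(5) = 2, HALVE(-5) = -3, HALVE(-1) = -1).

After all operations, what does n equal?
n = -9

Tracing execution:
Step 1: INC(m) → n = -5
Step 2: DOUBLE(n) → n = -10
Step 3: HALVE(m) → n = -10
Step 4: INC(m) → n = -10
Step 5: INC(n) → n = -9
Step 6: ABS(m) → n = -9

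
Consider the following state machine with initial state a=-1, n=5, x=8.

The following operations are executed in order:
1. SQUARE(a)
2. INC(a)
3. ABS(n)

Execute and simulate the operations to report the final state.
{a: 2, n: 5, x: 8}

Step-by-step execution:
Initial: a=-1, n=5, x=8
After step 1 (SQUARE(a)): a=1, n=5, x=8
After step 2 (INC(a)): a=2, n=5, x=8
After step 3 (ABS(n)): a=2, n=5, x=8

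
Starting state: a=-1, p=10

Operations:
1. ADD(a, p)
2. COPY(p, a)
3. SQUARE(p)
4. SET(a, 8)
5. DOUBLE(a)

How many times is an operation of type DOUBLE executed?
1

Counting DOUBLE operations:
Step 5: DOUBLE(a) ← DOUBLE
Total: 1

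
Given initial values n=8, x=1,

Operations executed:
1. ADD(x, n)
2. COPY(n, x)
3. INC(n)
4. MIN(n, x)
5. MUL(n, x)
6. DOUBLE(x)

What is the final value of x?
x = 18

Tracing execution:
Step 1: ADD(x, n) → x = 9
Step 2: COPY(n, x) → x = 9
Step 3: INC(n) → x = 9
Step 4: MIN(n, x) → x = 9
Step 5: MUL(n, x) → x = 9
Step 6: DOUBLE(x) → x = 18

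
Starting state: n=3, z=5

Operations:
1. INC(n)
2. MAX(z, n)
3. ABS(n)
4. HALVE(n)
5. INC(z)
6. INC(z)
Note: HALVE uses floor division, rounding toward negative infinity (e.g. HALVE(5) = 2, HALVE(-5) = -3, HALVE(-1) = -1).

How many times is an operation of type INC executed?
3

Counting INC operations:
Step 1: INC(n) ← INC
Step 5: INC(z) ← INC
Step 6: INC(z) ← INC
Total: 3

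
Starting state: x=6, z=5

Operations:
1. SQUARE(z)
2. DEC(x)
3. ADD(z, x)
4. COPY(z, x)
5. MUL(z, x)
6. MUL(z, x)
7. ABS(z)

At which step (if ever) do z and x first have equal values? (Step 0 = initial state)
Step 4

z and x first become equal after step 4.

Comparing values at each step:
Initial: z=5, x=6
After step 1: z=25, x=6
After step 2: z=25, x=5
After step 3: z=30, x=5
After step 4: z=5, x=5 ← equal!
After step 5: z=25, x=5
After step 6: z=125, x=5
After step 7: z=125, x=5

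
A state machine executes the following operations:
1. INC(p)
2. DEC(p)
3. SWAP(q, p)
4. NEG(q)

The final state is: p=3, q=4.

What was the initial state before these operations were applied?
p=-4, q=3

Working backwards:
Final state: p=3, q=4
Before step 4 (NEG(q)): p=3, q=-4
Before step 3 (SWAP(q, p)): p=-4, q=3
Before step 2 (DEC(p)): p=-3, q=3
Before step 1 (INC(p)): p=-4, q=3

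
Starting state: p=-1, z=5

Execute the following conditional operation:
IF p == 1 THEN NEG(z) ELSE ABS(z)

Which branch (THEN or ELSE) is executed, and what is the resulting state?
Branch: ELSE, Final state: p=-1, z=5

Evaluating condition: p == 1
p = -1
Condition is False, so ELSE branch executes
After ABS(z): p=-1, z=5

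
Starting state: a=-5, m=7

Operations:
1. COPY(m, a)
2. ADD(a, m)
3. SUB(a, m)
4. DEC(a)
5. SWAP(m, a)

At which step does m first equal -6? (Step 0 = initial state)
Step 5

Tracing m:
Initial: m = 7
After step 1: m = -5
After step 2: m = -5
After step 3: m = -5
After step 4: m = -5
After step 5: m = -6 ← first occurrence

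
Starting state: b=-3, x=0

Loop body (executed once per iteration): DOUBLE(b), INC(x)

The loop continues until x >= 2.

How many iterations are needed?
2

Tracing iterations:
Initial: b=-3, x=0
After iteration 1: b=-6, x=1
After iteration 2: b=-12, x=2
x >= 2 now holds, so the loop exits after 2 iterations.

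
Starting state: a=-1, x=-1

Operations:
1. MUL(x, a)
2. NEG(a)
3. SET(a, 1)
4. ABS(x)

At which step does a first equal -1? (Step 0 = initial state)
Step 0

Tracing a:
Initial: a = -1 ← first occurrence
After step 1: a = -1
After step 2: a = 1
After step 3: a = 1
After step 4: a = 1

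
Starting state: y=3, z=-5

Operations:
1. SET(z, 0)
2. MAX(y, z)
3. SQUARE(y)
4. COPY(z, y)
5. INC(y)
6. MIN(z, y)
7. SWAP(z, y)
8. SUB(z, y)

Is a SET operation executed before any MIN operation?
Yes

First SET: step 1
First MIN: step 6
Since 1 < 6, SET comes first.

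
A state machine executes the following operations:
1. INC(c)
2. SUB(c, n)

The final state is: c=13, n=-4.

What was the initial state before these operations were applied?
c=8, n=-4

Working backwards:
Final state: c=13, n=-4
Before step 2 (SUB(c, n)): c=9, n=-4
Before step 1 (INC(c)): c=8, n=-4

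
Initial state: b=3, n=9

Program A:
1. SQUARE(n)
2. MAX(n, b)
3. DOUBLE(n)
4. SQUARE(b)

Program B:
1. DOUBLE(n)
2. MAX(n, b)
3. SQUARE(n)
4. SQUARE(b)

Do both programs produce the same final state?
No

Program A final state: b=9, n=162
Program B final state: b=9, n=324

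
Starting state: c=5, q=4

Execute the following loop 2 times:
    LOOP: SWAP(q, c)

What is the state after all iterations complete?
c=5, q=4

Iteration trace:
Start: c=5, q=4
After iteration 1: c=4, q=5
After iteration 2: c=5, q=4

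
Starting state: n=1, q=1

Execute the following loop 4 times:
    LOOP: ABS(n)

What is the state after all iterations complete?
n=1, q=1

Iteration trace:
Start: n=1, q=1
After iteration 1: n=1, q=1
After iteration 2: n=1, q=1
After iteration 3: n=1, q=1
After iteration 4: n=1, q=1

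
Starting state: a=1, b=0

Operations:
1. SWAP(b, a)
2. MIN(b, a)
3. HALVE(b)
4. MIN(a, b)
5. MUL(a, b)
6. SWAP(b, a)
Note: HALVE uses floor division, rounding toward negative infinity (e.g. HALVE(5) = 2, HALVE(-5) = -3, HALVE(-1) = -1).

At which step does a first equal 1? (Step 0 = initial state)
Step 0

Tracing a:
Initial: a = 1 ← first occurrence
After step 1: a = 0
After step 2: a = 0
After step 3: a = 0
After step 4: a = 0
After step 5: a = 0
After step 6: a = 0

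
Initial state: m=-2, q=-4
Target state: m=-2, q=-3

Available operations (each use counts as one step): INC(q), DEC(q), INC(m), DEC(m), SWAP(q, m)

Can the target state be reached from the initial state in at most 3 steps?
Yes

Path (1 step): INC(q)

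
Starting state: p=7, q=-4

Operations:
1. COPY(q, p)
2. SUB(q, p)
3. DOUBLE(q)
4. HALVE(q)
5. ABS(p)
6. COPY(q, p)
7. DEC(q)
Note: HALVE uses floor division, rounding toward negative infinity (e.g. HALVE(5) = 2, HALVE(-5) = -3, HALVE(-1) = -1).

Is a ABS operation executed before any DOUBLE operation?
No

First ABS: step 5
First DOUBLE: step 3
Since 5 > 3, DOUBLE comes first.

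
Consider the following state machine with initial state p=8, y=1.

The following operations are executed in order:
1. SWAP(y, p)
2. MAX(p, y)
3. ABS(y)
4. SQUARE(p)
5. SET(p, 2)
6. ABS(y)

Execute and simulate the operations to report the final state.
{p: 2, y: 8}

Step-by-step execution:
Initial: p=8, y=1
After step 1 (SWAP(y, p)): p=1, y=8
After step 2 (MAX(p, y)): p=8, y=8
After step 3 (ABS(y)): p=8, y=8
After step 4 (SQUARE(p)): p=64, y=8
After step 5 (SET(p, 2)): p=2, y=8
After step 6 (ABS(y)): p=2, y=8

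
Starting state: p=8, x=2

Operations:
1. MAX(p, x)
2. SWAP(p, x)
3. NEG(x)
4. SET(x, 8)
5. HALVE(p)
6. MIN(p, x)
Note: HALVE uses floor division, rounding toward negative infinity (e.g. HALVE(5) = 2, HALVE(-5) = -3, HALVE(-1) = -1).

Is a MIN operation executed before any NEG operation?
No

First MIN: step 6
First NEG: step 3
Since 6 > 3, NEG comes first.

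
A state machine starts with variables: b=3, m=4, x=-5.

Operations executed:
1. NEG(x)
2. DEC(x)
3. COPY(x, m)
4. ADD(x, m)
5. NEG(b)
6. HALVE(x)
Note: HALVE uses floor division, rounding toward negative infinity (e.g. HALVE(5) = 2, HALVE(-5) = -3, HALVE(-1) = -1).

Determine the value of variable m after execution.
m = 4

Tracing execution:
Step 1: NEG(x) → m = 4
Step 2: DEC(x) → m = 4
Step 3: COPY(x, m) → m = 4
Step 4: ADD(x, m) → m = 4
Step 5: NEG(b) → m = 4
Step 6: HALVE(x) → m = 4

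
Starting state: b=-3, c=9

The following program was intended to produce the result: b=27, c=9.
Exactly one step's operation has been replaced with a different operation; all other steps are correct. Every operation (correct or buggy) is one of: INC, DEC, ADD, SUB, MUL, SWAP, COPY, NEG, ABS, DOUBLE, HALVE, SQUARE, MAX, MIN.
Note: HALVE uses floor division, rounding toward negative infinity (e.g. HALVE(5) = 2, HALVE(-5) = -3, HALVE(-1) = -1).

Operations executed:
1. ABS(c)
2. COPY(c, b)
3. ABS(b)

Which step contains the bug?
Step 2

Trace with buggy code:
Initial: b=-3, c=9
After step 1: b=-3, c=9
After step 2: b=-3, c=-3
After step 3: b=3, c=-3
Actual final b=3, c=-3 ≠ expected b=27, c=9.
Step 2 is the only position where a single-operation replacement can produce the expected result.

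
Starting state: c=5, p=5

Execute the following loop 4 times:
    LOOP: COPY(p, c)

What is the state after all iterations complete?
c=5, p=5

Iteration trace:
Start: c=5, p=5
After iteration 1: c=5, p=5
After iteration 2: c=5, p=5
After iteration 3: c=5, p=5
After iteration 4: c=5, p=5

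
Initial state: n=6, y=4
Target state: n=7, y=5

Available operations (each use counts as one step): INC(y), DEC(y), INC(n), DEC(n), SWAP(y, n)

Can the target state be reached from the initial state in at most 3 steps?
Yes

Path (2 steps): INC(y) → INC(n)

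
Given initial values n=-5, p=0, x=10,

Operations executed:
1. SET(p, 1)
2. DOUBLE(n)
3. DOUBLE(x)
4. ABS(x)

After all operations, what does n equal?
n = -10

Tracing execution:
Step 1: SET(p, 1) → n = -5
Step 2: DOUBLE(n) → n = -10
Step 3: DOUBLE(x) → n = -10
Step 4: ABS(x) → n = -10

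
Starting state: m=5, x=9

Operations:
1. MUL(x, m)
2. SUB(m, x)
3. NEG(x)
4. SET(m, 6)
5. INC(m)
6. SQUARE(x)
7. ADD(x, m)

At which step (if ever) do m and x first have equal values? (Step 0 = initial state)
Never

m and x never become equal during execution.

Comparing values at each step:
Initial: m=5, x=9
After step 1: m=5, x=45
After step 2: m=-40, x=45
After step 3: m=-40, x=-45
After step 4: m=6, x=-45
After step 5: m=7, x=-45
After step 6: m=7, x=2025
After step 7: m=7, x=2032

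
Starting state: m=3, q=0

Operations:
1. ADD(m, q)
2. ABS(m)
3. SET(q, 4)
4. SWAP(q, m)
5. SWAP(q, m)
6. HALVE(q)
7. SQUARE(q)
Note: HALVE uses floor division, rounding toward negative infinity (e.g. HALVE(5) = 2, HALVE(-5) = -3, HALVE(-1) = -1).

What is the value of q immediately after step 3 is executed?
q = 4

Tracing q through execution:
Initial: q = 0
After step 1 (ADD(m, q)): q = 0
After step 2 (ABS(m)): q = 0
After step 3 (SET(q, 4)): q = 4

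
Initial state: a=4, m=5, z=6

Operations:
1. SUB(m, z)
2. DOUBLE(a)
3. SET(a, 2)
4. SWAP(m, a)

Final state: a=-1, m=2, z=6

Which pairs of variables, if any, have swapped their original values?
None

Comparing initial and final values:
z: 6 → 6
m: 5 → 2
a: 4 → -1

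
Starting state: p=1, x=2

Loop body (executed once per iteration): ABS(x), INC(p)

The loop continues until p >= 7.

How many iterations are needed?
6

Tracing iterations:
Initial: p=1, x=2
After iteration 1: p=2, x=2
After iteration 2: p=3, x=2
After iteration 3: p=4, x=2
After iteration 4: p=5, x=2
After iteration 5: p=6, x=2
After iteration 6: p=7, x=2
p >= 7 now holds, so the loop exits after 6 iterations.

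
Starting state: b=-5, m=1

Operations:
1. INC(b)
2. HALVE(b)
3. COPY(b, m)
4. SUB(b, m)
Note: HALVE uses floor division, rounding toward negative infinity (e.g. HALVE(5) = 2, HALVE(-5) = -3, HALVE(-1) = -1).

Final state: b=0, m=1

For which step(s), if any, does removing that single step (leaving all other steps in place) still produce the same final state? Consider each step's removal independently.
Step(s) 1, 2

Testing removal of each single step:
Without step 1: final = b=0, m=1 (same)
Without step 2: final = b=0, m=1 (same)
Without step 3: final = b=-3, m=1 (different)
Without step 4: final = b=1, m=1 (different)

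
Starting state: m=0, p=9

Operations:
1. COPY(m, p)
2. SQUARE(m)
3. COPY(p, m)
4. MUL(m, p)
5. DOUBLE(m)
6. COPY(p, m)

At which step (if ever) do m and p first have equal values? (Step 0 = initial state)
Step 1

m and p first become equal after step 1.

Comparing values at each step:
Initial: m=0, p=9
After step 1: m=9, p=9 ← equal!
After step 2: m=81, p=9
After step 3: m=81, p=81 ← equal!
After step 4: m=6561, p=81
After step 5: m=13122, p=81
After step 6: m=13122, p=13122 ← equal!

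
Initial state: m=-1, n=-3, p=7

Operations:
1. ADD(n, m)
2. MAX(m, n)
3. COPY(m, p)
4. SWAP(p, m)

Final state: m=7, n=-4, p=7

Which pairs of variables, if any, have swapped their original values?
None

Comparing initial and final values:
p: 7 → 7
n: -3 → -4
m: -1 → 7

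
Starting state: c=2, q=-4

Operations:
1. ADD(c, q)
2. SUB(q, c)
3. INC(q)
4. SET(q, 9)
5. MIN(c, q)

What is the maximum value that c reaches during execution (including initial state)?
2

Values of c at each step:
Initial: c = 2 ← maximum
After step 1: c = -2
After step 2: c = -2
After step 3: c = -2
After step 4: c = -2
After step 5: c = -2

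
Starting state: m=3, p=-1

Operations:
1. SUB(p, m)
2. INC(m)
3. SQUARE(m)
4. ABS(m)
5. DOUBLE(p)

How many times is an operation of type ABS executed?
1

Counting ABS operations:
Step 4: ABS(m) ← ABS
Total: 1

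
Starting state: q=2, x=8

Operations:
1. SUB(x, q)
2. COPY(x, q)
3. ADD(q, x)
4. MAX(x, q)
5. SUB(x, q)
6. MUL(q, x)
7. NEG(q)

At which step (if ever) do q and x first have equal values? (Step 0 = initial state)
Step 2

q and x first become equal after step 2.

Comparing values at each step:
Initial: q=2, x=8
After step 1: q=2, x=6
After step 2: q=2, x=2 ← equal!
After step 3: q=4, x=2
After step 4: q=4, x=4 ← equal!
After step 5: q=4, x=0
After step 6: q=0, x=0 ← equal!
After step 7: q=0, x=0 ← equal!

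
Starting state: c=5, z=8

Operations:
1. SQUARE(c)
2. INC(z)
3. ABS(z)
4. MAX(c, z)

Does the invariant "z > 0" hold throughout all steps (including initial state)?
Yes

The invariant holds at every step.

State at each step:
Initial: c=5, z=8
After step 1: c=25, z=8
After step 2: c=25, z=9
After step 3: c=25, z=9
After step 4: c=25, z=9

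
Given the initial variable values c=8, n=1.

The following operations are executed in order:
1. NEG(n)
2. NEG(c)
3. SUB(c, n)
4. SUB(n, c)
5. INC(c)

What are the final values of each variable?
{c: -6, n: 6}

Step-by-step execution:
Initial: c=8, n=1
After step 1 (NEG(n)): c=8, n=-1
After step 2 (NEG(c)): c=-8, n=-1
After step 3 (SUB(c, n)): c=-7, n=-1
After step 4 (SUB(n, c)): c=-7, n=6
After step 5 (INC(c)): c=-6, n=6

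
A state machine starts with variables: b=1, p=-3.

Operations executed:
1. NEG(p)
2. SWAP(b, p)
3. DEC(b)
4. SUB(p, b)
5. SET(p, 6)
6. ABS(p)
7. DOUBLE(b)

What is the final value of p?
p = 6

Tracing execution:
Step 1: NEG(p) → p = 3
Step 2: SWAP(b, p) → p = 1
Step 3: DEC(b) → p = 1
Step 4: SUB(p, b) → p = -1
Step 5: SET(p, 6) → p = 6
Step 6: ABS(p) → p = 6
Step 7: DOUBLE(b) → p = 6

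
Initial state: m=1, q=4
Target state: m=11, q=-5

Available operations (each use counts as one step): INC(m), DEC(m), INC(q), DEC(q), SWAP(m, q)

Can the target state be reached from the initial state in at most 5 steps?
No

The target state cannot be reached within 5 steps.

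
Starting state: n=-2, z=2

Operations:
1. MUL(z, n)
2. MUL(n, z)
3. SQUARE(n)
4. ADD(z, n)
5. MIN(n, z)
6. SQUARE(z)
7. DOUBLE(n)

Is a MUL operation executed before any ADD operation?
Yes

First MUL: step 1
First ADD: step 4
Since 1 < 4, MUL comes first.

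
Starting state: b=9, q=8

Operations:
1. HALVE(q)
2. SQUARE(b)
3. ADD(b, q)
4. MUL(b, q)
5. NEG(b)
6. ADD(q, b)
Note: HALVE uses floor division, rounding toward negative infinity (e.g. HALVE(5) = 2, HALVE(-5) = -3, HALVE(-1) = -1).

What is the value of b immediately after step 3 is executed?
b = 85

Tracing b through execution:
Initial: b = 9
After step 1 (HALVE(q)): b = 9
After step 2 (SQUARE(b)): b = 81
After step 3 (ADD(b, q)): b = 85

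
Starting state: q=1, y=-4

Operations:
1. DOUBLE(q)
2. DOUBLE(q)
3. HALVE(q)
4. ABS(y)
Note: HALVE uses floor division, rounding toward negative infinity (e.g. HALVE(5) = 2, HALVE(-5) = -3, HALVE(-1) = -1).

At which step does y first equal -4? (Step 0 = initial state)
Step 0

Tracing y:
Initial: y = -4 ← first occurrence
After step 1: y = -4
After step 2: y = -4
After step 3: y = -4
After step 4: y = 4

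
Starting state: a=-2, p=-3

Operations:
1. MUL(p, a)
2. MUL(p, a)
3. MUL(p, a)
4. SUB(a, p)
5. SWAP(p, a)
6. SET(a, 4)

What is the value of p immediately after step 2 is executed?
p = -12

Tracing p through execution:
Initial: p = -3
After step 1 (MUL(p, a)): p = 6
After step 2 (MUL(p, a)): p = -12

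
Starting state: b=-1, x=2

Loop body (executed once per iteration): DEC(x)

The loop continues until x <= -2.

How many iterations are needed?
4

Tracing iterations:
Initial: b=-1, x=2
After iteration 1: b=-1, x=1
After iteration 2: b=-1, x=0
After iteration 3: b=-1, x=-1
After iteration 4: b=-1, x=-2
x <= -2 now holds, so the loop exits after 4 iterations.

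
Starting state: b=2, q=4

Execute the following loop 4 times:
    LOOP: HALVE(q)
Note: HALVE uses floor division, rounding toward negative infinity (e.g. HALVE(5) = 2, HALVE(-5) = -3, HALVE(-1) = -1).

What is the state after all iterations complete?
b=2, q=0

Iteration trace:
Start: b=2, q=4
After iteration 1: b=2, q=2
After iteration 2: b=2, q=1
After iteration 3: b=2, q=0
After iteration 4: b=2, q=0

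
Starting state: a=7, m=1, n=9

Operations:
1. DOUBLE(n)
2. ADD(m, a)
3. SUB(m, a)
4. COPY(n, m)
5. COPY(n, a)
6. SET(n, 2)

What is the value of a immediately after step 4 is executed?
a = 7

Tracing a through execution:
Initial: a = 7
After step 1 (DOUBLE(n)): a = 7
After step 2 (ADD(m, a)): a = 7
After step 3 (SUB(m, a)): a = 7
After step 4 (COPY(n, m)): a = 7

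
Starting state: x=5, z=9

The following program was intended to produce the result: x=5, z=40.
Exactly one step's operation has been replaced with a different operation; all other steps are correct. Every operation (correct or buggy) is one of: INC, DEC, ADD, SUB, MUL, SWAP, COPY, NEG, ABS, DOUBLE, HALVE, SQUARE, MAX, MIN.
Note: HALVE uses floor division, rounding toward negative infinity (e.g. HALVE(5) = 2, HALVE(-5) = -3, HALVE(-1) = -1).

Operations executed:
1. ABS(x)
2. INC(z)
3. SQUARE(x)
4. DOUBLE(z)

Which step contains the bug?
Step 3

Trace with buggy code:
Initial: x=5, z=9
After step 1: x=5, z=9
After step 2: x=5, z=10
After step 3: x=25, z=10
After step 4: x=25, z=20
Actual final x=25, z=20 ≠ expected x=5, z=40.
Step 3 is the only position where a single-operation replacement can produce the expected result.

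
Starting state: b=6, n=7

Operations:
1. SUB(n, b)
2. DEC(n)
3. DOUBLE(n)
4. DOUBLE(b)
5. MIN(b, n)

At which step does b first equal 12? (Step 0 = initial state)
Step 4

Tracing b:
Initial: b = 6
After step 1: b = 6
After step 2: b = 6
After step 3: b = 6
After step 4: b = 12 ← first occurrence
After step 5: b = 0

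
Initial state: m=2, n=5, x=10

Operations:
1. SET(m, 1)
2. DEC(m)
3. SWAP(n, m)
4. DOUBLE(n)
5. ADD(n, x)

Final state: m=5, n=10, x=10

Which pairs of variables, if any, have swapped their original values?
None

Comparing initial and final values:
m: 2 → 5
x: 10 → 10
n: 5 → 10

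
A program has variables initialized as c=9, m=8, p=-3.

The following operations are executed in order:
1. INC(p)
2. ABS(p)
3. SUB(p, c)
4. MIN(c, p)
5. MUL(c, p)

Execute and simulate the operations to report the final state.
{c: 49, m: 8, p: -7}

Step-by-step execution:
Initial: c=9, m=8, p=-3
After step 1 (INC(p)): c=9, m=8, p=-2
After step 2 (ABS(p)): c=9, m=8, p=2
After step 3 (SUB(p, c)): c=9, m=8, p=-7
After step 4 (MIN(c, p)): c=-7, m=8, p=-7
After step 5 (MUL(c, p)): c=49, m=8, p=-7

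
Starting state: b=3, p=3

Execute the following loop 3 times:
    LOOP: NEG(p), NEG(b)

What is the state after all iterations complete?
b=-3, p=-3

Iteration trace:
Start: b=3, p=3
After iteration 1: b=-3, p=-3
After iteration 2: b=3, p=3
After iteration 3: b=-3, p=-3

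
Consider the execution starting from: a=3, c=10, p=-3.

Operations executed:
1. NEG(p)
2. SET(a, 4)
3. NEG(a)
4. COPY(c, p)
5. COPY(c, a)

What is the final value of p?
p = 3

Tracing execution:
Step 1: NEG(p) → p = 3
Step 2: SET(a, 4) → p = 3
Step 3: NEG(a) → p = 3
Step 4: COPY(c, p) → p = 3
Step 5: COPY(c, a) → p = 3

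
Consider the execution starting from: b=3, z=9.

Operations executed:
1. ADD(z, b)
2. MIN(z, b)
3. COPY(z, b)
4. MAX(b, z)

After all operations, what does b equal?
b = 3

Tracing execution:
Step 1: ADD(z, b) → b = 3
Step 2: MIN(z, b) → b = 3
Step 3: COPY(z, b) → b = 3
Step 4: MAX(b, z) → b = 3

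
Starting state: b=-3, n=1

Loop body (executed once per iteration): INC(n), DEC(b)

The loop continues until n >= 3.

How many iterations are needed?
2

Tracing iterations:
Initial: b=-3, n=1
After iteration 1: b=-4, n=2
After iteration 2: b=-5, n=3
n >= 3 now holds, so the loop exits after 2 iterations.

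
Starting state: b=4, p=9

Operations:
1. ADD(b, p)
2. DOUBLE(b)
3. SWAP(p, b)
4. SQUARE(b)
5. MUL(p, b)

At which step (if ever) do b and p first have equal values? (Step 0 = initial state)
Never

b and p never become equal during execution.

Comparing values at each step:
Initial: b=4, p=9
After step 1: b=13, p=9
After step 2: b=26, p=9
After step 3: b=9, p=26
After step 4: b=81, p=26
After step 5: b=81, p=2106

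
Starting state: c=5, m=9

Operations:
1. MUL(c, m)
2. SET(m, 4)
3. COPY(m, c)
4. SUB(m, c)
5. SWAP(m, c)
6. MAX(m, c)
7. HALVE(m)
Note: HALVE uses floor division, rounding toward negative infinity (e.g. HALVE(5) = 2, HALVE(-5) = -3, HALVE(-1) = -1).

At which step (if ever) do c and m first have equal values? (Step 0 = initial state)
Step 3

c and m first become equal after step 3.

Comparing values at each step:
Initial: c=5, m=9
After step 1: c=45, m=9
After step 2: c=45, m=4
After step 3: c=45, m=45 ← equal!
After step 4: c=45, m=0
After step 5: c=0, m=45
After step 6: c=0, m=45
After step 7: c=0, m=22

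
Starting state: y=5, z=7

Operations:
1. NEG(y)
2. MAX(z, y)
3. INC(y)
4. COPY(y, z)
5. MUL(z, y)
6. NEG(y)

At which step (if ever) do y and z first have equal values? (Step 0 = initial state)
Step 4

y and z first become equal after step 4.

Comparing values at each step:
Initial: y=5, z=7
After step 1: y=-5, z=7
After step 2: y=-5, z=7
After step 3: y=-4, z=7
After step 4: y=7, z=7 ← equal!
After step 5: y=7, z=49
After step 6: y=-7, z=49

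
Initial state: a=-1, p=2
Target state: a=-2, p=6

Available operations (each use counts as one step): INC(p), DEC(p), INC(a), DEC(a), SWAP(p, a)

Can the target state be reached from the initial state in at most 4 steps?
No

The target state cannot be reached within 4 steps.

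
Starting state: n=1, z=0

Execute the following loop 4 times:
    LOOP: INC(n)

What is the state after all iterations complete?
n=5, z=0

Iteration trace:
Start: n=1, z=0
After iteration 1: n=2, z=0
After iteration 2: n=3, z=0
After iteration 3: n=4, z=0
After iteration 4: n=5, z=0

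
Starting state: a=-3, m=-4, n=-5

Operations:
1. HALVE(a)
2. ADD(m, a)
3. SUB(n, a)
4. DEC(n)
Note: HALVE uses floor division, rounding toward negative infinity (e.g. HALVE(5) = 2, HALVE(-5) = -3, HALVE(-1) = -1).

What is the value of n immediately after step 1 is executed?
n = -5

Tracing n through execution:
Initial: n = -5
After step 1 (HALVE(a)): n = -5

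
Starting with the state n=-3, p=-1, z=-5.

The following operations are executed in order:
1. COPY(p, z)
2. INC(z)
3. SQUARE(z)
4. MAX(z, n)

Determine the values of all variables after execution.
{n: -3, p: -5, z: 16}

Step-by-step execution:
Initial: n=-3, p=-1, z=-5
After step 1 (COPY(p, z)): n=-3, p=-5, z=-5
After step 2 (INC(z)): n=-3, p=-5, z=-4
After step 3 (SQUARE(z)): n=-3, p=-5, z=16
After step 4 (MAX(z, n)): n=-3, p=-5, z=16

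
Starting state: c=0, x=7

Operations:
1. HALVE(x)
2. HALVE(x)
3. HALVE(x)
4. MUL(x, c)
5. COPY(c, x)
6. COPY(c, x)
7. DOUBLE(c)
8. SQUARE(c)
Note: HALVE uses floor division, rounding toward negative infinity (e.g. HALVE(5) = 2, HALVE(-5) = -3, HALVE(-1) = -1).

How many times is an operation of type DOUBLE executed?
1

Counting DOUBLE operations:
Step 7: DOUBLE(c) ← DOUBLE
Total: 1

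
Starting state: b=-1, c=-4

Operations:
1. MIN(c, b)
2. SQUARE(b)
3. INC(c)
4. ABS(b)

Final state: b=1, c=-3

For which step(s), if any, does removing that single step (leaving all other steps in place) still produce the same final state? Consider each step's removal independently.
Step(s) 1, 2, 4

Testing removal of each single step:
Without step 1: final = b=1, c=-3 (same)
Without step 2: final = b=1, c=-3 (same)
Without step 3: final = b=1, c=-4 (different)
Without step 4: final = b=1, c=-3 (same)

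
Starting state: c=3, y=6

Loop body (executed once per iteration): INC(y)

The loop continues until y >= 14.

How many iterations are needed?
8

Tracing iterations:
Initial: c=3, y=6
After iteration 1: c=3, y=7
After iteration 2: c=3, y=8
After iteration 3: c=3, y=9
After iteration 4: c=3, y=10
After iteration 5: c=3, y=11
After iteration 6: c=3, y=12
After iteration 7: c=3, y=13
After iteration 8: c=3, y=14
y >= 14 now holds, so the loop exits after 8 iterations.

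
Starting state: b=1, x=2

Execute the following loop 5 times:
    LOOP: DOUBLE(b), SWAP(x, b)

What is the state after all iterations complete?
b=8, x=8

Iteration trace:
Start: b=1, x=2
After iteration 1: b=2, x=2
After iteration 2: b=2, x=4
After iteration 3: b=4, x=4
After iteration 4: b=4, x=8
After iteration 5: b=8, x=8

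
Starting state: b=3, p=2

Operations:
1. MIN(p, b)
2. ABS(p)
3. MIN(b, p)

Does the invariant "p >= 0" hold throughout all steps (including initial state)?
Yes

The invariant holds at every step.

State at each step:
Initial: b=3, p=2
After step 1: b=3, p=2
After step 2: b=3, p=2
After step 3: b=2, p=2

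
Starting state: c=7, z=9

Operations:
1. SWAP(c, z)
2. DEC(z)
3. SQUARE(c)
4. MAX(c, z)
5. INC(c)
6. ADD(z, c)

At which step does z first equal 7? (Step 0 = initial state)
Step 1

Tracing z:
Initial: z = 9
After step 1: z = 7 ← first occurrence
After step 2: z = 6
After step 3: z = 6
After step 4: z = 6
After step 5: z = 6
After step 6: z = 88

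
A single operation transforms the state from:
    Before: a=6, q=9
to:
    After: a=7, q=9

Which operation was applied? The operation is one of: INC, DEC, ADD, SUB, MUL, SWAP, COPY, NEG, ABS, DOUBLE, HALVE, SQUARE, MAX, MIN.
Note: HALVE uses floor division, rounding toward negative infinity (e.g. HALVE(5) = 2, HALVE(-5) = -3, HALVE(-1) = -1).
INC(a)

Analyzing the change:
Before: a=6, q=9
After: a=7, q=9
Variable a changed from 6 to 7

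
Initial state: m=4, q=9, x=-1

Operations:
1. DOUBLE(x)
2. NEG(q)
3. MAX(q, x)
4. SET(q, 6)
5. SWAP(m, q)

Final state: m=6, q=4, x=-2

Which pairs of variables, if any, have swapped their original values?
None

Comparing initial and final values:
x: -1 → -2
q: 9 → 4
m: 4 → 6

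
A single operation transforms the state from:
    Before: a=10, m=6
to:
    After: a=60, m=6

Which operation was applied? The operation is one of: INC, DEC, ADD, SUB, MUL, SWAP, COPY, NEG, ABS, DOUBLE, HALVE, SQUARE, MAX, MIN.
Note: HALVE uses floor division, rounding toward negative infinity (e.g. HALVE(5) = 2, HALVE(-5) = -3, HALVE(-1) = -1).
MUL(a, m)

Analyzing the change:
Before: a=10, m=6
After: a=60, m=6
Variable a changed from 10 to 60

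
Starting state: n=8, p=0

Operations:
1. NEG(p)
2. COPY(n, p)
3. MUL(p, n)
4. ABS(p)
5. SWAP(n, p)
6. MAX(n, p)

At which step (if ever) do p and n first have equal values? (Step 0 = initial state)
Step 2

p and n first become equal after step 2.

Comparing values at each step:
Initial: p=0, n=8
After step 1: p=0, n=8
After step 2: p=0, n=0 ← equal!
After step 3: p=0, n=0 ← equal!
After step 4: p=0, n=0 ← equal!
After step 5: p=0, n=0 ← equal!
After step 6: p=0, n=0 ← equal!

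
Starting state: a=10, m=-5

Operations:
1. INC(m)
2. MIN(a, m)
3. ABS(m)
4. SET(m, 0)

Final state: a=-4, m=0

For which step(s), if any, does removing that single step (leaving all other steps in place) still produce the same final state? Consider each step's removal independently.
Step(s) 3

Testing removal of each single step:
Without step 1: final = a=-5, m=0 (different)
Without step 2: final = a=10, m=0 (different)
Without step 3: final = a=-4, m=0 (same)
Without step 4: final = a=-4, m=4 (different)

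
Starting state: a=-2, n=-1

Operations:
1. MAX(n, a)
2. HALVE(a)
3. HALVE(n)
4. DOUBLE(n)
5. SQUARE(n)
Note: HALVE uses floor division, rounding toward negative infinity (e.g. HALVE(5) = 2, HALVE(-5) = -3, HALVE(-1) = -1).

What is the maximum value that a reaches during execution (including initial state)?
-1

Values of a at each step:
Initial: a = -2
After step 1: a = -2
After step 2: a = -1 ← maximum
After step 3: a = -1
After step 4: a = -1
After step 5: a = -1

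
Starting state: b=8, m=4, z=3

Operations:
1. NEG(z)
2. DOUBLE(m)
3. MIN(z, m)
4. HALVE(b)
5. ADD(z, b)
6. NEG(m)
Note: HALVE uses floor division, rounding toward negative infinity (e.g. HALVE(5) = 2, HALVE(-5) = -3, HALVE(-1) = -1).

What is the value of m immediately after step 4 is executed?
m = 8

Tracing m through execution:
Initial: m = 4
After step 1 (NEG(z)): m = 4
After step 2 (DOUBLE(m)): m = 8
After step 3 (MIN(z, m)): m = 8
After step 4 (HALVE(b)): m = 8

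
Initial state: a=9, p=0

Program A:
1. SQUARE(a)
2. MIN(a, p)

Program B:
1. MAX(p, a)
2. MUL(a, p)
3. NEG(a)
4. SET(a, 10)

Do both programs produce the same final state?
No

Program A final state: a=0, p=0
Program B final state: a=10, p=9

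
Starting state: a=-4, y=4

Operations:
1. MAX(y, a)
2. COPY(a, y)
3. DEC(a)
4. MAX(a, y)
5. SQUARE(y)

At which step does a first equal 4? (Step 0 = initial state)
Step 2

Tracing a:
Initial: a = -4
After step 1: a = -4
After step 2: a = 4 ← first occurrence
After step 3: a = 3
After step 4: a = 4
After step 5: a = 4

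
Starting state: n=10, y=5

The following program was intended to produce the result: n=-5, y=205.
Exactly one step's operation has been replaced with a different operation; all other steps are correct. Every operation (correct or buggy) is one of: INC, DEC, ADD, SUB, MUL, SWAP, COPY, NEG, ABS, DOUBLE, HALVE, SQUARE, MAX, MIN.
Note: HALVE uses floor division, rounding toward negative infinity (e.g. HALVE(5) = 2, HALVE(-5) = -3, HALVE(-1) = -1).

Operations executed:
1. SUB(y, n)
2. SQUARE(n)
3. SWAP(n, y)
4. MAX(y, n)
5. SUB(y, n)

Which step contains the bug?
Step 4

Trace with buggy code:
Initial: n=10, y=5
After step 1: n=10, y=-5
After step 2: n=100, y=-5
After step 3: n=-5, y=100
After step 4: n=-5, y=100
After step 5: n=-5, y=105
Actual final n=-5, y=105 ≠ expected n=-5, y=205.
Step 4 is the only position where a single-operation replacement can produce the expected result.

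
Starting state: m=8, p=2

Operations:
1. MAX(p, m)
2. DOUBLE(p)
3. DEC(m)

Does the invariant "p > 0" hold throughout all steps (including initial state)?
Yes

The invariant holds at every step.

State at each step:
Initial: m=8, p=2
After step 1: m=8, p=8
After step 2: m=8, p=16
After step 3: m=7, p=16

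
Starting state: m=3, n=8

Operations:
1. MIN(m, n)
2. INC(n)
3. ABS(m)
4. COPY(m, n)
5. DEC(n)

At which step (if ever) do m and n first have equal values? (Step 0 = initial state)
Step 4

m and n first become equal after step 4.

Comparing values at each step:
Initial: m=3, n=8
After step 1: m=3, n=8
After step 2: m=3, n=9
After step 3: m=3, n=9
After step 4: m=9, n=9 ← equal!
After step 5: m=9, n=8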